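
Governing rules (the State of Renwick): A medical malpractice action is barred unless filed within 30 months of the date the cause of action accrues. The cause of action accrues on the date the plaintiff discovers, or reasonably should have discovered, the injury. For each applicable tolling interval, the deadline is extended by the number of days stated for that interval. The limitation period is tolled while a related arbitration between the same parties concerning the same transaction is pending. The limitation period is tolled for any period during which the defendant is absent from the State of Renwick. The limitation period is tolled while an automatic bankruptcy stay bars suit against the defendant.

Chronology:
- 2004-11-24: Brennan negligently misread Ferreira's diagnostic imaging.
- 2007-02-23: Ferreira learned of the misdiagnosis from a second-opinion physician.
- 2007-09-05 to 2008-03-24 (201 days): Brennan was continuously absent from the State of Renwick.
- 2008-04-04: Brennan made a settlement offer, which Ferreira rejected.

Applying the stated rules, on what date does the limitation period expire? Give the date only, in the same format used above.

2010-03-12

Accrual is tied to discovery, so the period began on 2007-02-23 rather than on 2004-11-24 when the act occurred.
30 months from 2007-02-23 is 2009-08-23.
The period was tolled for 201 days by the defendant's absence from the jurisdiction (2007-09-05 to 2008-03-24), pushing the deadline to 2010-03-12.
None of the other events listed affects the running of the period under the stated rules.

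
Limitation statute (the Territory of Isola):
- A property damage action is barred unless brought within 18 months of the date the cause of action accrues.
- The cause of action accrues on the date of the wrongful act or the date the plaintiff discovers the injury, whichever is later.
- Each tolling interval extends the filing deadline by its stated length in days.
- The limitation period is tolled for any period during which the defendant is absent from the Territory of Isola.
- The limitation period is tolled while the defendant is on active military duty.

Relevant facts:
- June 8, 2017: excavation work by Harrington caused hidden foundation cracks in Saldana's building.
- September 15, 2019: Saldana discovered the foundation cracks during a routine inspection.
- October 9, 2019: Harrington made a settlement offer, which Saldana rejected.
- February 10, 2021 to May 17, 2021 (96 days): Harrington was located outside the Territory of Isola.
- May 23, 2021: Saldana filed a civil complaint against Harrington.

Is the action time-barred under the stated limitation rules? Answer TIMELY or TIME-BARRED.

Because discovery on September 15, 2019 post-dates the June 8, 2017 act, accrual under the later-of rule falls on September 15, 2019.
Adding the 18 months base period to September 15, 2019 gives a deadline of March 15, 2021, before any tolling.
Because the defendant's absence from the jurisdiction ran from February 10, 2021 to May 17, 2021, the deadline is extended by 96 days to June 19, 2021.
Nothing else in the chronology tolls or restarts the period.
The May 23, 2021 filing precedes the June 19, 2021 deadline; the claim is timely.

TIMELY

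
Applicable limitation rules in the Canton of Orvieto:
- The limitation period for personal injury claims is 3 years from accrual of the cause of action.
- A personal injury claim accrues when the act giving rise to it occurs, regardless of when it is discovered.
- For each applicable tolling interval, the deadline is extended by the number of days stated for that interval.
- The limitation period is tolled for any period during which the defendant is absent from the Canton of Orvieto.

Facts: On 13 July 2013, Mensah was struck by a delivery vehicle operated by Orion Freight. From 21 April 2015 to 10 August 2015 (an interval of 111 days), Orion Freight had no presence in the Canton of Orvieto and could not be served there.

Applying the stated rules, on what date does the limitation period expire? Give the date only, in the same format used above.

1 November 2016

The limitation period began to run on 13 July 2013.
Adding the 3 years base period to 13 July 2013 gives a deadline of 13 July 2016, before any tolling.
The defendant's absence from the jurisdiction from 21 April 2015 to 10 August 2015 tolled the period for 111 days, extending the deadline to 1 November 2016.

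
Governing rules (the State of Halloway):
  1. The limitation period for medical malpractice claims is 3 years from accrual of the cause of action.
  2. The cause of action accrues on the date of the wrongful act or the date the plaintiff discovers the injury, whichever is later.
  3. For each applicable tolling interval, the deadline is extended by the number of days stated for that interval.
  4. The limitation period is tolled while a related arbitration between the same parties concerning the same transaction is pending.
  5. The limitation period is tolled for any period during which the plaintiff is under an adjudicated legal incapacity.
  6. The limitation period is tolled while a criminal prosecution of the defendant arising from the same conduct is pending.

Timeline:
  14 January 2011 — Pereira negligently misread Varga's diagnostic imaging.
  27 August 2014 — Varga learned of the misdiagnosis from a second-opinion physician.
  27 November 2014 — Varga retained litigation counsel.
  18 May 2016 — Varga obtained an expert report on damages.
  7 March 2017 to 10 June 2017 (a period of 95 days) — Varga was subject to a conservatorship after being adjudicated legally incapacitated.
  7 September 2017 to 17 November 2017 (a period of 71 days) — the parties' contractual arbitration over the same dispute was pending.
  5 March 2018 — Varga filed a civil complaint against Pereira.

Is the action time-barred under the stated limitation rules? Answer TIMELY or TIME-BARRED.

TIME-BARRED

Because discovery on 27 August 2014 post-dates the 14 January 2011 act, accrual under the later-of rule falls on 27 August 2014.
Adding the 3 years base period to 27 August 2014 gives a deadline of 27 August 2017, before any tolling.
Because the plaintiff's legal incapacity ran from 7 March 2017 to 10 June 2017, the deadline is extended by 95 days to 30 November 2017.
Because the pending related arbitration ran from 7 September 2017 to 17 November 2017, the deadline is extended by 71 days to 9 February 2018.
Nothing else in the chronology tolls or restarts the period.
Filing on 5 March 2018 missed the 9 February 2018 deadline — the action is time-barred.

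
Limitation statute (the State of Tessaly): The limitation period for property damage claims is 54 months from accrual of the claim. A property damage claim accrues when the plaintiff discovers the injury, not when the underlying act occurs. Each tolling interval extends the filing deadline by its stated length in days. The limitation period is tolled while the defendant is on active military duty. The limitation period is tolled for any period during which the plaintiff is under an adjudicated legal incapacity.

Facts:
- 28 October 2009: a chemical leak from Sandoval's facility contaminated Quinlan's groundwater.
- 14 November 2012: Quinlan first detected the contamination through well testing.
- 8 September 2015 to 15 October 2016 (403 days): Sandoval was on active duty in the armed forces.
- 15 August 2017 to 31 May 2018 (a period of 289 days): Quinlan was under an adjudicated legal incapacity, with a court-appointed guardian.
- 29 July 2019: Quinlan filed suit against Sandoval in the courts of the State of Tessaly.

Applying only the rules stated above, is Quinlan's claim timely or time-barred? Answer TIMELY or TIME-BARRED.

TIME-BARRED

Accrual is tied to discovery, so the period began on 14 November 2012 rather than on 28 October 2009 when the act occurred.
The untolled deadline — 54 months after 14 November 2012 — is 14 May 2017.
The period was tolled for 403 days by the defendant's active military service (8 September 2015 to 15 October 2016), pushing the deadline to 21 June 2018.
The plaintiff's legal incapacity from 15 August 2017 to 31 May 2018 tolled the period for 289 days, extending the deadline to 6 April 2019.
Filing on 29 July 2019 missed the 6 April 2019 deadline — the action is time-barred.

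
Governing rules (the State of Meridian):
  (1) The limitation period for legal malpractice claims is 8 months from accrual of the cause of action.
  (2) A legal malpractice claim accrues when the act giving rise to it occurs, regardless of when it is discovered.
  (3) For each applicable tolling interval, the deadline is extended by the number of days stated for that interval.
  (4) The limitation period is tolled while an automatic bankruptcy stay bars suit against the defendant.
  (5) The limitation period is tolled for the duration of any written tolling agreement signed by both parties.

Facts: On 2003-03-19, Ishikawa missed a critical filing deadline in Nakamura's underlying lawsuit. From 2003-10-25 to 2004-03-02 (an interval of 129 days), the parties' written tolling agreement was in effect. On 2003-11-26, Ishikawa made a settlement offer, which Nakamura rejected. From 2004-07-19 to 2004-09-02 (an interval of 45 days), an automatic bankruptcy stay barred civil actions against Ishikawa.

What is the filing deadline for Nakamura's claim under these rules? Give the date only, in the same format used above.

The claim accrued on 2003-03-19, when the wrongful act occurred.
The untolled deadline — 8 months after 2003-03-19 — is 2003-11-19.
The written tolling agreement from 2003-10-25 to 2004-03-02 tolled the period for 129 days, extending the deadline to 2004-03-27.
The automatic bankruptcy stay starting 2004-07-19 came too late — the period had run on 2004-03-27 — and so does not extend the deadline.
Nothing else in the chronology tolls or restarts the period.

2004-03-27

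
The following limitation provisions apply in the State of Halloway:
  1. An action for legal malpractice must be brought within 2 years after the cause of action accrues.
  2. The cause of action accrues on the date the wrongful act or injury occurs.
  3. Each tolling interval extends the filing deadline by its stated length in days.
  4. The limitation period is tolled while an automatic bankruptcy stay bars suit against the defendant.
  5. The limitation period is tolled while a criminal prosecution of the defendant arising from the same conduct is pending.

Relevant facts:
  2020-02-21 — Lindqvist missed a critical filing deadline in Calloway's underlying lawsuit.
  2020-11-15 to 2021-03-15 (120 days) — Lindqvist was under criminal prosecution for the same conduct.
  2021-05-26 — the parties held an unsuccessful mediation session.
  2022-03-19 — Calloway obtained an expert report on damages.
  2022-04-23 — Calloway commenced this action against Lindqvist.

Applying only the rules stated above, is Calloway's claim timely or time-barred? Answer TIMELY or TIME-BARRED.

The cause of action accrued on 2020-02-21, the date of the act.
Adding the 2 years base period to 2020-02-21 gives a deadline of 2022-02-21, before any tolling.
The pending criminal prosecution from 2020-11-15 to 2021-03-15 tolled the period for 120 days, extending the deadline to 2022-06-21.
Nothing else in the chronology tolls or restarts the period.
Filing on 2022-04-23 beat the 2022-06-21 deadline — the action is timely.

TIMELY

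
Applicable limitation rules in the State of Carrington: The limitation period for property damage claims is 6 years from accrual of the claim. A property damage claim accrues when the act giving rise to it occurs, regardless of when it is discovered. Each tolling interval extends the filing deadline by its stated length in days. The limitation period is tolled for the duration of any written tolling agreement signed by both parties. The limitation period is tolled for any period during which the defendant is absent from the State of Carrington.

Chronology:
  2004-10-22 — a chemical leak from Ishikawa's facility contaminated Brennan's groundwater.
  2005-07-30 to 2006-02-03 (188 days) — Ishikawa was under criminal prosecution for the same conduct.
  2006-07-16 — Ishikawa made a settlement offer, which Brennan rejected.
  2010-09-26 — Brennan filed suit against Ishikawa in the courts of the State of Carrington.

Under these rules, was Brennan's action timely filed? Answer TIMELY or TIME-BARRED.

The claim accrued on 2004-10-22, when the wrongful act occurred.
Adding the 6 years base period to 2004-10-22 gives a deadline of 2010-10-22, before any tolling.
Although a criminal prosecution ran from 2005-07-30 to 2006-02-03, the stated rules do not make that a tolling event, so it is disregarded.
Nothing else in the chronology tolls or restarts the period.
Filing on 2010-09-26 beat the 2010-10-22 deadline — the action is timely.

TIMELY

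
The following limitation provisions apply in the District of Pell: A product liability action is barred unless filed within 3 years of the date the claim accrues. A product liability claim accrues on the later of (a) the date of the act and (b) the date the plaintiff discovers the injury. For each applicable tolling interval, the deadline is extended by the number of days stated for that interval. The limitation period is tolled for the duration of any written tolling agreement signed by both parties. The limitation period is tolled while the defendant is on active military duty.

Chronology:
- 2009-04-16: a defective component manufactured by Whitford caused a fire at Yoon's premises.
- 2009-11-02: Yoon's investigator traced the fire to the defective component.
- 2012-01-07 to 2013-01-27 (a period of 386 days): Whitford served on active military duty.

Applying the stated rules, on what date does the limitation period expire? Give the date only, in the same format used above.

2013-11-23

Taking the later of the act (2009-04-16) and discovery (2009-11-02), the claim accrued on 2009-11-02.
The untolled deadline — 3 years after 2009-11-02 — is 2012-11-02.
The period was tolled for 386 days by the defendant's active military service (2012-01-07 to 2013-01-27), pushing the deadline to 2013-11-23.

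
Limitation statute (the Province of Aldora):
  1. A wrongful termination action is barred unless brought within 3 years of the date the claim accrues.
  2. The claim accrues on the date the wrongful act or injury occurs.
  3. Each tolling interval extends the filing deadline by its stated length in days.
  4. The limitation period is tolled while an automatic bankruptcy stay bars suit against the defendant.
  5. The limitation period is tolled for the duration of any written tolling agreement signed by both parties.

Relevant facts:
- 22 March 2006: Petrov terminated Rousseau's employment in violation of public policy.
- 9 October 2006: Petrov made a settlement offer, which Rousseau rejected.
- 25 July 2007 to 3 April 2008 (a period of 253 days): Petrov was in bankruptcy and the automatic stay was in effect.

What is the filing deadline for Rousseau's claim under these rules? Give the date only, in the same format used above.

The claim accrued on 22 March 2006, the date of the act.
Adding the 3 years base period to 22 March 2006 gives a deadline of 22 March 2009, before any tolling.
The period was tolled for 253 days by the automatic bankruptcy stay (25 July 2007 to 3 April 2008), pushing the deadline to 30 November 2009.
None of the other events listed affects the running of the period under the stated rules.

30 November 2009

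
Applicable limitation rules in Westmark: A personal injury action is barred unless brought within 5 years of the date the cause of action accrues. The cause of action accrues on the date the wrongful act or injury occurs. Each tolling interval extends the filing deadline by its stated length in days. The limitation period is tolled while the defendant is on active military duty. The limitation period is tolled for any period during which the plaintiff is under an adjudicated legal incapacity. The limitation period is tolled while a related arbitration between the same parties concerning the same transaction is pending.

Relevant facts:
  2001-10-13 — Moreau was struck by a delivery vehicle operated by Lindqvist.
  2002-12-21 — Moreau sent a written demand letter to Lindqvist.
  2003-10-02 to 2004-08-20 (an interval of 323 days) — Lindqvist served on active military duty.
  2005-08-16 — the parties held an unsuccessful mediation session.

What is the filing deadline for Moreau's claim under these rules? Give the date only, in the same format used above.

The limitation period began to run on 2001-10-13.
Adding the 5 years base period to 2001-10-13 gives a deadline of 2006-10-13, before any tolling.
The defendant's active military service from 2003-10-02 to 2004-08-20 tolled the period for 323 days, extending the deadline to 2007-09-01.
None of the other events listed affects the running of the period under the stated rules.

2007-09-01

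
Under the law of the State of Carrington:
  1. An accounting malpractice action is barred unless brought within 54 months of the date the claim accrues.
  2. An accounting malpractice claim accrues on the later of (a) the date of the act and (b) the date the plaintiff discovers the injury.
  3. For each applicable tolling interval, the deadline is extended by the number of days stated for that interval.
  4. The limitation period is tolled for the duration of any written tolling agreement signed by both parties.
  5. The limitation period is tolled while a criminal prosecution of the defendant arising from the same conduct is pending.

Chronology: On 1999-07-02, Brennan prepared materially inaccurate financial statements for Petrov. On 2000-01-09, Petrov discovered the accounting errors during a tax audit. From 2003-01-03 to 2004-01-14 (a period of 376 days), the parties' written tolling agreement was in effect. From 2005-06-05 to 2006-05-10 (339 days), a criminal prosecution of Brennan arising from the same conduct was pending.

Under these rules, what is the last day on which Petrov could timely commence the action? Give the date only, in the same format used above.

2006-06-24

Taking the later of the act (1999-07-02) and discovery (2000-01-09), the claim accrued on 2000-01-09.
The untolled deadline — 54 months after 2000-01-09 — is 2004-07-09.
The period was tolled for 376 days by the written tolling agreement (2003-01-03 to 2004-01-14), pushing the deadline to 2005-07-20.
Because the pending criminal prosecution ran from 2005-06-05 to 2006-05-10, the deadline is extended by 339 days to 2006-06-24.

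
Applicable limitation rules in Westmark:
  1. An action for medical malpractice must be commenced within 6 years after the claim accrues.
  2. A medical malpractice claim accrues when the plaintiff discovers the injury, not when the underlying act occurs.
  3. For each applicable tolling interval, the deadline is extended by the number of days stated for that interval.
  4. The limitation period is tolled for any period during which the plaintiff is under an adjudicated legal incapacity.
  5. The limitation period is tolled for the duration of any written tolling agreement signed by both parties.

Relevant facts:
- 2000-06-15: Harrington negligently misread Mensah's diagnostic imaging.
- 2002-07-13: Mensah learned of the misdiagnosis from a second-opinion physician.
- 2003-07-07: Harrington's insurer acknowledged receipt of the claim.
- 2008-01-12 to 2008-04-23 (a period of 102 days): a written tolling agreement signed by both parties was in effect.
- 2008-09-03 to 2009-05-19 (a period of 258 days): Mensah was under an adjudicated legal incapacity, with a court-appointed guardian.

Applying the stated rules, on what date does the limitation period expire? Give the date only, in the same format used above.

The claim did not accrue until Mensah discovered the injury on 2002-07-13; the 2000-06-15 act date does not start the clock under the stated rule.
The untolled deadline — 6 years after 2002-07-13 — is 2008-07-13.
The period was tolled for 102 days by the written tolling agreement (2008-01-12 to 2008-04-23), pushing the deadline to 2008-10-23.
The period was tolled for 258 days by the plaintiff's legal incapacity (2008-09-03 to 2009-05-19), pushing the deadline to 2009-07-08.
The other events in the timeline have no effect on the limitation period under the stated rules.

2009-07-08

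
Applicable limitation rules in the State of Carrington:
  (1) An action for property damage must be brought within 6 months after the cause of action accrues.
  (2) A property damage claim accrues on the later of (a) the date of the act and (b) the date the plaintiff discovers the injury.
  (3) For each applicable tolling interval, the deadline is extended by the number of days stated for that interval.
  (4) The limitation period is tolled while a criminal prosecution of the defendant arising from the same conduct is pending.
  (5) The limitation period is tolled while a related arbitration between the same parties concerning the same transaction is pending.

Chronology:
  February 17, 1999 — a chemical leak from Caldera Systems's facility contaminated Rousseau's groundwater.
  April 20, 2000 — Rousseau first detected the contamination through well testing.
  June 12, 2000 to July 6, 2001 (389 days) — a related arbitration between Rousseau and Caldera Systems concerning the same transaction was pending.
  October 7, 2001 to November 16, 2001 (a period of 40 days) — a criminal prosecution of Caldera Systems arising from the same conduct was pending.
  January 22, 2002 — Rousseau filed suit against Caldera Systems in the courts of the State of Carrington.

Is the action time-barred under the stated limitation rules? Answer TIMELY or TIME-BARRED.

The claim accrued on April 20, 2000 — the later of the February 17, 1999 act and the April 20, 2000 discovery.
Adding the 6 months base period to April 20, 2000 gives a deadline of October 20, 2000, before any tolling.
The period was tolled for 389 days by the pending related arbitration (June 12, 2000 to July 6, 2001), pushing the deadline to November 13, 2001.
Because the pending criminal prosecution ran from October 7, 2001 to November 16, 2001, the deadline is extended by 40 days to December 23, 2001.
Filing on January 22, 2002 missed the December 23, 2001 deadline — the action is time-barred.

TIME-BARRED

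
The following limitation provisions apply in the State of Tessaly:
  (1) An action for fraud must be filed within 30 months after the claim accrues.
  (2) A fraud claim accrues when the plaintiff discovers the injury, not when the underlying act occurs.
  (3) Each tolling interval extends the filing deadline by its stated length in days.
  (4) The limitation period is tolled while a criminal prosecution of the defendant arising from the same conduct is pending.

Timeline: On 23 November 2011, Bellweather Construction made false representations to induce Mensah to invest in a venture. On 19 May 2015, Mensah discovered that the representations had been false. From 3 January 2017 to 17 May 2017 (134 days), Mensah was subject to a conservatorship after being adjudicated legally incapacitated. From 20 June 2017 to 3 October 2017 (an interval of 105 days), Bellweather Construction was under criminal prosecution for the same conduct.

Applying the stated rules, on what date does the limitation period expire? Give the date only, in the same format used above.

4 March 2018

Under the discovery rule, the claim accrued on 19 May 2015, when Mensah discovered the injury — not on the 23 November 2011 date of the underlying act.
30 months from 19 May 2015 is 19 November 2017.
Because the pending criminal prosecution ran from 20 June 2017 to 3 October 2017, the deadline is extended by 105 days to 4 March 2018.
Although the plaintiff's incapacity ran from 3 January 2017 to 17 May 2017, the stated rules do not make that a tolling event, so it is disregarded.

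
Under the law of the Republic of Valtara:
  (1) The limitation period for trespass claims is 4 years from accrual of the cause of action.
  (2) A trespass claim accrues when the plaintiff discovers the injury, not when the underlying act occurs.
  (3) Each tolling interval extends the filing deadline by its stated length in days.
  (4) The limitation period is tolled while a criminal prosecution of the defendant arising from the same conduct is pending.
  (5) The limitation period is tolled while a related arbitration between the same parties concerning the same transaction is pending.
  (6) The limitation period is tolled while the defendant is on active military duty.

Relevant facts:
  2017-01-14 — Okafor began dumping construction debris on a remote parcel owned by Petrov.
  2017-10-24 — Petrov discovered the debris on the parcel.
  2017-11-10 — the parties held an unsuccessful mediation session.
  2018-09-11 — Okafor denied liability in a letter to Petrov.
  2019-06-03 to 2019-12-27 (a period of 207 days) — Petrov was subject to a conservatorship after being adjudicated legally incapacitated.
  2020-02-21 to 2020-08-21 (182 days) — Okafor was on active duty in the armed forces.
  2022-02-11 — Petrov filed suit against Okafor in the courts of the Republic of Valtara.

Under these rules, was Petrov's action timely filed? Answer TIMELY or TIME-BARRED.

Accrual is tied to discovery, so the period began on 2017-10-24 rather than on 2017-01-14 when the act occurred.
4 years from 2017-10-24 is 2021-10-24.
The period was tolled for 182 days by the defendant's active military service (2020-02-21 to 2020-08-21), pushing the deadline to 2022-04-24.
Although the plaintiff's incapacity ran from 2019-06-03 to 2019-12-27, the stated rules do not make that a tolling event, so it is disregarded.
Nothing else in the chronology tolls or restarts the period.
The 2022-02-11 filing precedes the 2022-04-24 deadline; the claim is timely.

TIMELY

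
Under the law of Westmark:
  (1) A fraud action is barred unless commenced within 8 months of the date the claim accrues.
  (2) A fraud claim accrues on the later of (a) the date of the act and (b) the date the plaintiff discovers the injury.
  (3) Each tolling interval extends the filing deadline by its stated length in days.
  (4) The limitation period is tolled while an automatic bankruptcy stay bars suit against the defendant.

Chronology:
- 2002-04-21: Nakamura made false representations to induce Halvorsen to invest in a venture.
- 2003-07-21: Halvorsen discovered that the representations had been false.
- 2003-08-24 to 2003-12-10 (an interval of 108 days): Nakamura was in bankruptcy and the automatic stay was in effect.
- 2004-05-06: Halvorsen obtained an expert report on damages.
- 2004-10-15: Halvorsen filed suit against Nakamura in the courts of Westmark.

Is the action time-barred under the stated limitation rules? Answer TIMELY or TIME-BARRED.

Taking the later of the act (2002-04-21) and discovery (2003-07-21), the claim accrued on 2003-07-21.
The untolled deadline — 8 months after 2003-07-21 — is 2004-03-21.
The automatic bankruptcy stay from 2003-08-24 to 2003-12-10 tolled the period for 108 days, extending the deadline to 2004-07-07.
Nothing else in the chronology tolls or restarts the period.
Halvorsen filed on 2004-10-15, after the 2004-07-07 deadline, so the action is time-barred.

TIME-BARRED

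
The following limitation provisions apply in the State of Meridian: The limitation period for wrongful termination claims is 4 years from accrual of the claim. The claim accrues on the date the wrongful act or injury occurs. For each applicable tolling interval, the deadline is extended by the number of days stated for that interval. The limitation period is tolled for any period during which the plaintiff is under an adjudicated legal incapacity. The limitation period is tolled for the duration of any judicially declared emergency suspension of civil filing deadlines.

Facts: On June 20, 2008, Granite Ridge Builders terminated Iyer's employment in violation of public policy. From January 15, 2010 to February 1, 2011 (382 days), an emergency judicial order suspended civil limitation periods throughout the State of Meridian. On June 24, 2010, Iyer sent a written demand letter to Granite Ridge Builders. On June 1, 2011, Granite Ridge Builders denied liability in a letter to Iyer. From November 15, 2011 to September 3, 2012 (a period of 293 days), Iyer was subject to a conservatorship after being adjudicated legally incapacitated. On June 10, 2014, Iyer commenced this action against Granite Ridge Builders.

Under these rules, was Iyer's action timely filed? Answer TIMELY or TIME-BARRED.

TIME-BARRED

The claim accrued on June 20, 2008, the date of the act.
4 years from June 20, 2008 is June 20, 2012.
The period was tolled for 382 days by the emergency suspension of filing deadlines (January 15, 2010 to February 1, 2011), pushing the deadline to July 7, 2013.
The period was tolled for 293 days by the plaintiff's legal incapacity (November 15, 2011 to September 3, 2012), pushing the deadline to April 26, 2014.
None of the other events listed affects the running of the period under the stated rules.
Iyer filed on June 10, 2014, after the April 26, 2014 deadline, so the action is time-barred.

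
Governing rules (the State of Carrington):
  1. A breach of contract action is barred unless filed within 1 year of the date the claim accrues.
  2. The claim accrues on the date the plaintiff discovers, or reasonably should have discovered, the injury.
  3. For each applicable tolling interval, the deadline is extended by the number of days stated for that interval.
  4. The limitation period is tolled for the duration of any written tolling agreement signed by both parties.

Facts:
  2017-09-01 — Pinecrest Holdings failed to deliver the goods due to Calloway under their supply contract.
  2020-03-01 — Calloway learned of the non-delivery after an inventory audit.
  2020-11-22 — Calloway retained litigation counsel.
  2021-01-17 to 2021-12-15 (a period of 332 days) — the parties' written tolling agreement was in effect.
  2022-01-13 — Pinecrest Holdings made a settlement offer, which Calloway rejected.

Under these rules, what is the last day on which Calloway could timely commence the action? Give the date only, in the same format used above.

2022-01-27

Under the discovery rule, the claim accrued on 2020-03-01, when Calloway discovered the injury — not on the 2017-09-01 date of the underlying act.
1 year from 2020-03-01 is 2021-03-01.
Because the written tolling agreement ran from 2021-01-17 to 2021-12-15, the deadline is extended by 332 days to 2022-01-27.
Nothing else in the chronology tolls or restarts the period.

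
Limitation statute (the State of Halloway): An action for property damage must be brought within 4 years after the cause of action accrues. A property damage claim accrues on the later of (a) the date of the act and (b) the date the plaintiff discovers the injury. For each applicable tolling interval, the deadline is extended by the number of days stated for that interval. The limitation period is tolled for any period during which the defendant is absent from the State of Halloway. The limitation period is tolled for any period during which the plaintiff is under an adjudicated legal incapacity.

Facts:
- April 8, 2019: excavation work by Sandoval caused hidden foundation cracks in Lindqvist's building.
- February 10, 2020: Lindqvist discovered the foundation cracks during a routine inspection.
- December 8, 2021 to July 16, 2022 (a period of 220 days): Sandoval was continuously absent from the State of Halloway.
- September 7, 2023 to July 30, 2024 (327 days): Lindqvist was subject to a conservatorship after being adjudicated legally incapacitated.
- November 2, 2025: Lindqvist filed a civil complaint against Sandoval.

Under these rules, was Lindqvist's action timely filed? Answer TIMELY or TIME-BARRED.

TIME-BARRED

The claim accrued on February 10, 2020 — the later of the April 8, 2019 act and the February 10, 2020 discovery.
4 years from February 10, 2020 is February 10, 2024.
Because the defendant's absence from the jurisdiction ran from December 8, 2021 to July 16, 2022, the deadline is extended by 220 days to September 17, 2024.
The plaintiff's legal incapacity from September 7, 2023 to July 30, 2024 tolled the period for 327 days, extending the deadline to August 10, 2025.
Filing on November 2, 2025 missed the August 10, 2025 deadline — the action is time-barred.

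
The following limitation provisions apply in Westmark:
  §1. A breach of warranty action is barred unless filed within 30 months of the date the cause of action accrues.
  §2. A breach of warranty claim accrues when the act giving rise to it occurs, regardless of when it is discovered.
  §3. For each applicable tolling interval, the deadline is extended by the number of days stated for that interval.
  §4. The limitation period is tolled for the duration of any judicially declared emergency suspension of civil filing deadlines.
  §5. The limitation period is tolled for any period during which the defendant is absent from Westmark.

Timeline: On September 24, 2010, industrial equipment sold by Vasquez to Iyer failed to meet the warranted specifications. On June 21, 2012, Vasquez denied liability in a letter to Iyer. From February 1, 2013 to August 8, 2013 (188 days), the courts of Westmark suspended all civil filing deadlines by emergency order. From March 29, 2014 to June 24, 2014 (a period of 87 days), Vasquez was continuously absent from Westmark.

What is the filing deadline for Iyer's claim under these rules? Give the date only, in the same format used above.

The cause of action accrued on September 24, 2010, the date of the act.
30 months from September 24, 2010 is March 24, 2013.
The period was tolled for 188 days by the emergency suspension of filing deadlines (February 1, 2013 to August 8, 2013), pushing the deadline to September 28, 2013.
The defendant's absence from the jurisdiction starting March 29, 2014 came too late — the period had run on September 28, 2013 — and so does not extend the deadline.
None of the other events listed affects the running of the period under the stated rules.

September 28, 2013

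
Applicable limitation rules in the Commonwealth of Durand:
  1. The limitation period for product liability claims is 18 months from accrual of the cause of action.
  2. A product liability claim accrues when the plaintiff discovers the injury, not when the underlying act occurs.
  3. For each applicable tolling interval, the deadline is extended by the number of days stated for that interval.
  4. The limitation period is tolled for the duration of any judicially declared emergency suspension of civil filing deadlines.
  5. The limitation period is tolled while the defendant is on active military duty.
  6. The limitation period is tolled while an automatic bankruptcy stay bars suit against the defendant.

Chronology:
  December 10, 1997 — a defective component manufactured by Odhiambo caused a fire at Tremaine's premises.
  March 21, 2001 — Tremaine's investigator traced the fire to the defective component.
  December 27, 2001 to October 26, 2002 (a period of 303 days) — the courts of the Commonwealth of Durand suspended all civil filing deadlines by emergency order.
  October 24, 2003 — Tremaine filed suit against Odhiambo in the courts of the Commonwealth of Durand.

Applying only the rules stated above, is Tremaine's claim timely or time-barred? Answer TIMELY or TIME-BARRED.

TIME-BARRED

Under the discovery rule, the claim accrued on March 21, 2001, when Tremaine discovered the injury — not on the December 10, 1997 date of the underlying act.
The untolled deadline — 18 months after March 21, 2001 — is September 21, 2002.
Because the emergency suspension of filing deadlines ran from December 27, 2001 to October 26, 2002, the deadline is extended by 303 days to July 21, 2003.
Tremaine filed on October 24, 2003, after the July 21, 2003 deadline, so the action is time-barred.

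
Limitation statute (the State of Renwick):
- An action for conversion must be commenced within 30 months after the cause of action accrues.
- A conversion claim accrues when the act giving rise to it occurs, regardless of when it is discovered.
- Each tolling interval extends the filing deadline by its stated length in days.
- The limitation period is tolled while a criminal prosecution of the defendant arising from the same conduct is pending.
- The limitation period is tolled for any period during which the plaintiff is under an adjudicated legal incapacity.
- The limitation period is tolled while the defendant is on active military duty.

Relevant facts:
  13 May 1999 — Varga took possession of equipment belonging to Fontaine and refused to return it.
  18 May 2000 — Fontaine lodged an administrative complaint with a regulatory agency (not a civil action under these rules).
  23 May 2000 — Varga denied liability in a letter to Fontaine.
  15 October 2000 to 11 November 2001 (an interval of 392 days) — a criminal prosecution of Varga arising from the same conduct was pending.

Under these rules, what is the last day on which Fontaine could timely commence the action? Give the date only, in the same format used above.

10 December 2002

The claim accrued on 13 May 1999, when the wrongful act occurred.
Adding the 30 months base period to 13 May 1999 gives a deadline of 13 November 2001, before any tolling.
The pending criminal prosecution from 15 October 2000 to 11 November 2001 tolled the period for 392 days, extending the deadline to 10 December 2002.
Nothing else in the chronology tolls or restarts the period.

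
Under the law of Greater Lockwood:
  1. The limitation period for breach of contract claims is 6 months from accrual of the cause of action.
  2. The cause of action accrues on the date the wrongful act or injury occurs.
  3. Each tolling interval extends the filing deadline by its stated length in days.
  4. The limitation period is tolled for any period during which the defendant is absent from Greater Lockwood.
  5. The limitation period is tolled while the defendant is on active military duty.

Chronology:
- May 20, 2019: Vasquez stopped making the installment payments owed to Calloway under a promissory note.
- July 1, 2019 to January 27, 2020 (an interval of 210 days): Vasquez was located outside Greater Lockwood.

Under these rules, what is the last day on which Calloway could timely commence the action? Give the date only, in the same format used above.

June 17, 2020

The claim accrued on May 20, 2019, when the wrongful act occurred.
Adding the 6 months base period to May 20, 2019 gives a deadline of November 20, 2019, before any tolling.
The period was tolled for 210 days by the defendant's absence from the jurisdiction (July 1, 2019 to January 27, 2020), pushing the deadline to June 17, 2020.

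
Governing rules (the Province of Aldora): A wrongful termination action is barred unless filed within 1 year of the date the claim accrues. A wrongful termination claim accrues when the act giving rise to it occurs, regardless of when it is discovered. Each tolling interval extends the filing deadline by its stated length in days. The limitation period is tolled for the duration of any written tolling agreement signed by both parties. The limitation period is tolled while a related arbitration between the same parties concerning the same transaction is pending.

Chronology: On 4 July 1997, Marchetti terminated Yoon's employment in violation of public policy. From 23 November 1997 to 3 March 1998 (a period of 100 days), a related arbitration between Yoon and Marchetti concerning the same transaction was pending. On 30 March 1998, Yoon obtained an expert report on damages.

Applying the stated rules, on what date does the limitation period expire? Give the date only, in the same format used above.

12 October 1998

The claim accrued on 4 July 1997, when the wrongful act occurred.
Adding the 1 year base period to 4 July 1997 gives a deadline of 4 July 1998, before any tolling.
The period was tolled for 100 days by the pending related arbitration (23 November 1997 to 3 March 1998), pushing the deadline to 12 October 1998.
None of the other events listed affects the running of the period under the stated rules.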